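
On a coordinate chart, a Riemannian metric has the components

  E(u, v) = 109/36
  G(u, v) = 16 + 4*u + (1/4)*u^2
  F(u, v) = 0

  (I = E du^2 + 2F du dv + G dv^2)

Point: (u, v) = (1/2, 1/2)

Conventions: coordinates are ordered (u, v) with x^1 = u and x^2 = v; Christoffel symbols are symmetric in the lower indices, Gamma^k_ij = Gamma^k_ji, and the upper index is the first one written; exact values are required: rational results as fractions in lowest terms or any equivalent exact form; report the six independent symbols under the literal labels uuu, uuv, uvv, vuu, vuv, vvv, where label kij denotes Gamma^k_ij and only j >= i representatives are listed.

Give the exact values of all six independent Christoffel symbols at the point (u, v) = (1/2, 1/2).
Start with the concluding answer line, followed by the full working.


Answer: Gamma_uuu = 0, Gamma_uuv = 0, Gamma_uvv = -153/218, Gamma_vuu = 0, Gamma_vuv = 2/17, Gamma_vvv = 0

E = 109/36, F = 0, G = 289/16 at the point
E_u = 0, E_v = 0, F_u = 0, F_v = 0, G_u = 17/4, G_v = 0
EG - F^2 = 31501/576;  g^inv = (576/31501) * [[289/16, 0], [0, 109/36]]
first-kind symbols [ij,l] = (1/2)(d_i g_jl + d_j g_il - d_l g_ij): [uu,u] = E_u/2 = 0, [uu,v] = F_u - E_v/2 = 0, [uv,u] = E_v/2 = 0, [uv,v] = G_u/2 = 17/8, [vv,u] = F_v - G_u/2 = -17/8, [vv,v] = G_v/2 = 0
Gamma^u_ij = (G*[ij,u] - F*[ij,v])/(EG - F^2), Gamma^v_ij = (E*[ij,v] - F*[ij,u])/(EG - F^2)


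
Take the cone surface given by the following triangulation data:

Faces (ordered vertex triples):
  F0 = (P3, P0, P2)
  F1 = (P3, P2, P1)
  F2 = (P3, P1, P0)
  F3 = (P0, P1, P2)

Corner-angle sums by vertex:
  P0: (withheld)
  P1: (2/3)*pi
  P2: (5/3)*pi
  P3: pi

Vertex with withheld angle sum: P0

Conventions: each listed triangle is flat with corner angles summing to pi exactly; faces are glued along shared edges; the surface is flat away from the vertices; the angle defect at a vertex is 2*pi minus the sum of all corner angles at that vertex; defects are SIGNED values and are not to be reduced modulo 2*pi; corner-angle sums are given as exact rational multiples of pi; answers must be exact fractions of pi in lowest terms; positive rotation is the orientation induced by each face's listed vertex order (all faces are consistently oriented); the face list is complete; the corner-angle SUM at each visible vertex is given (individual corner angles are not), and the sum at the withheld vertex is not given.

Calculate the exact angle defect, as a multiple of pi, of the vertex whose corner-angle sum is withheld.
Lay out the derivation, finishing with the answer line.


V = 4, E = 6, F = 4; chi = V - E + F = 2
Gauss-Bonnet: total defect = 2*pi*chi = 4*pi; visible defects sum to (8/3)*pi

Answer: defect(P0) = (4/3)*pi


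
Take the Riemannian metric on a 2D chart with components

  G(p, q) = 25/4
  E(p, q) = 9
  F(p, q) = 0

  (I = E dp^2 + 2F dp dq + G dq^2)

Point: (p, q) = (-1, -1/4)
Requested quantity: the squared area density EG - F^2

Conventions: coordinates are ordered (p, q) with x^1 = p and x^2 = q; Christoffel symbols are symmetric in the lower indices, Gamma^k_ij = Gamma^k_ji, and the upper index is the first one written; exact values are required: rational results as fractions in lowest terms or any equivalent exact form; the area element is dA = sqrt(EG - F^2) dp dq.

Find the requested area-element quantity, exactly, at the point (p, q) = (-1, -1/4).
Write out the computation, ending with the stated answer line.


E = 9, F = 0, G = 25/4; EG - F^2 = 225/4

Answer: EG - F^2 = 225/4


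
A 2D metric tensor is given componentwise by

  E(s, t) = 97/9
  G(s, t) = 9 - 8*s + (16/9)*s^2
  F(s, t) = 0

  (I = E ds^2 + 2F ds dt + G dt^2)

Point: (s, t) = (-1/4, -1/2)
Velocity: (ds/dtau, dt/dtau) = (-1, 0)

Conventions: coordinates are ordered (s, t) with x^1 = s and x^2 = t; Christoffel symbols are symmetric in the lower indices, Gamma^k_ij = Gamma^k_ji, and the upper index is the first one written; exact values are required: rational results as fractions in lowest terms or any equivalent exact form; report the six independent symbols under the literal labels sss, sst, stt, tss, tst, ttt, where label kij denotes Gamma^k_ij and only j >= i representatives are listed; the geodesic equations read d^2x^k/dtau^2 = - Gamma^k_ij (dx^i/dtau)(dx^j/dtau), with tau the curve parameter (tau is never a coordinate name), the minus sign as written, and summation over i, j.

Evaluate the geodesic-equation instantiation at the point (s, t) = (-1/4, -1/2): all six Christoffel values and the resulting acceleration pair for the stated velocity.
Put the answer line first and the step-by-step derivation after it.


Answer: Gamma_sss = 0, Gamma_sst = 0, Gamma_stt = 40/97, Gamma_tss = 0, Gamma_tst = -2/5, Gamma_ttt = 0; accelerations (d^2s/dtau^2, d^2t/dtau^2) = (0, 0)

E = 97/9, F = 0, G = 100/9 at the point
E_s = 0, E_t = 0, F_s = 0, F_t = 0, G_s = -80/9, G_t = 0
EG - F^2 = 9700/81;  g^inv = (81/9700) * [[100/9, 0], [0, 97/9]]
first-kind symbols [ij,l] = (1/2)(d_i g_jl + d_j g_il - d_l g_ij): [ss,s] = E_s/2 = 0, [ss,t] = F_s - E_t/2 = 0, [st,s] = E_t/2 = 0, [st,t] = G_s/2 = -40/9, [tt,s] = F_t - G_s/2 = 40/9, [tt,t] = G_t/2 = 0
Gamma^s_ij = (G*[ij,s] - F*[ij,t])/(EG - F^2), Gamma^t_ij = (E*[ij,t] - F*[ij,s])/(EG - F^2)
Gamma_sss = 0, Gamma_sst = 0, Gamma_stt = 40/97, Gamma_tss = 0, Gamma_tst = -2/5, Gamma_ttt = 0
d^2s/dtau^2 = -(Gamma_sss*(-1)^2 + 2*Gamma_sst*(-1)*(0) + Gamma_stt*(0)^2) = 0
d^2t/dtau^2 = -(Gamma_tss*(-1)^2 + 2*Gamma_tst*(-1)*(0) + Gamma_ttt*(0)^2) = 0


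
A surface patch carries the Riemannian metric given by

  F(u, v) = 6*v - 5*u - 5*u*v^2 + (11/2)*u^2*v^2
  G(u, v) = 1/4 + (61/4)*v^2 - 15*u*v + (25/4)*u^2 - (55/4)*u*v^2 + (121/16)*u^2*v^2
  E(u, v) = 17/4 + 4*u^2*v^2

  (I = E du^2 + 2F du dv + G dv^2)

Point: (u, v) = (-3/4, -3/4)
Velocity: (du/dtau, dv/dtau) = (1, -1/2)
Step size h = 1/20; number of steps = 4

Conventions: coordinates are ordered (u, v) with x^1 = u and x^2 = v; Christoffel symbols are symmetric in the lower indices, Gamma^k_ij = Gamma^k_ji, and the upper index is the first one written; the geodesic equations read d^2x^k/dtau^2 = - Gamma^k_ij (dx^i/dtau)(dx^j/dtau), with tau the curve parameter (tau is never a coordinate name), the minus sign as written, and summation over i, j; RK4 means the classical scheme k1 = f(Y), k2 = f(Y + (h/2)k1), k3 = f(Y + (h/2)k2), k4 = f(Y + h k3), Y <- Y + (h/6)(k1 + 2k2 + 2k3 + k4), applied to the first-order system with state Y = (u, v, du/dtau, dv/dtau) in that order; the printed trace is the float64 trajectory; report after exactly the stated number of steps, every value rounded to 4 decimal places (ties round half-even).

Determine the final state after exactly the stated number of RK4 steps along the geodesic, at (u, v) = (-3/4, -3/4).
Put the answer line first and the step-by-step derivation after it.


Answer: u = -0.5578, v = -0.8340, du/dtau = 0.9386, dv/dtau = -0.3455

f(Y) = (du/dtau, dv/dtau, -Gamma^u_ij Y'^i Y'^j, -Gamma^v_ij Y'^i Y'^j) with the Gammas evaluated at the stage position; h = 0.050000; intermediate values shown to 6 dp
step 0: u = -0.7500, v = -0.7500, du/dtau = 1.0000, dv/dtau = -0.5000
step 1:
  k1: at (u, v) = (-0.750000, -0.750000), (du/dtau, dv/dtau) = (1.000000, -0.500000); Gamma_uuu = 0.226686, Gamma_uuv = -0.025355, Gamma_uvv = 1.300846, Gamma_vuu = -0.947802, Gamma_vuv = -0.499306, Gamma_vvv = -1.716502; k1 = (1.000000, -0.500000, -0.577252, 0.877621)
  k2: at (u, v) = (-0.725000, -0.762500), (du/dtau, dv/dtau) = (0.985569, -0.478059); Gamma_uuu = 0.177833, Gamma_uuv = -0.043570, Gamma_uvv = 1.240258, Gamma_vuu = -0.936883, Gamma_vuv = -0.480807, Gamma_vvv = -1.665228; k2 = (0.985569, -0.478059, -0.497244, 0.837535)
  k3: at (u, v) = (-0.725361, -0.761951), (du/dtau, dv/dtau) = (0.987569, -0.479062); Gamma_uuu = 0.178870, Gamma_uuv = -0.043221, Gamma_uvv = 1.241428, Gamma_vuu = -0.937506, Gamma_vuv = -0.481241, Gamma_vvv = -1.666690; k3 = (0.987569, -0.479062, -0.500255, 0.841492)
  k4: at (u, v) = (-0.700622, -0.773953), (du/dtau, dv/dtau) = (0.974987, -0.457925); Gamma_uuu = 0.131112, Gamma_uuv = -0.059927, Gamma_uvv = 1.185442, Gamma_vuu = -0.928226, Gamma_vuv = -0.463883, Gamma_vvv = -1.618556; k4 = (0.974987, -0.457925, -0.426728, 0.807555)
  Y <- Y + (h/6)(k1 + 2k2 + 2k3 + k4): u = -0.7007, v = -0.7739, du/dtau = 0.9750, dv/dtau = -0.4580
step 2:
  k1: at (u, v) = (-0.700656, -0.773935), (du/dtau, dv/dtau) = (0.975009, -0.457973); Gamma_uuu = 0.131180, Gamma_uuv = -0.059904, Gamma_uvv = 1.185519, Gamma_vuu = -0.928240, Gamma_vuv = -0.463907, Gamma_vvv = -1.618625; k1 = (0.975009, -0.457973, -0.426853, 0.807618)
  k2: at (u, v) = (-0.676281, -0.785384), (du/dtau, dv/dtau) = (0.964337, -0.437783); Gamma_uuu = 0.084532, Gamma_uuv = -0.075182, Gamma_uvv = 1.133899, Gamma_vuu = -0.920570, Gamma_vuv = -0.447632, Gamma_vvv = -1.573609; k2 = (0.964337, -0.437783, -0.359405, 0.779715)
  k3: at (u, v) = (-0.676548, -0.784879), (du/dtau, dv/dtau) = (0.966023, -0.438480); Gamma_uuu = 0.085345, Gamma_uuv = -0.074950, Gamma_uvv = 1.134647, Gamma_vuu = -0.921108, Gamma_vuv = -0.447944, Gamma_vvv = -1.574790; k3 = (0.966023, -0.438480, -0.361292, 0.782873)
  k4: at (u, v) = (-0.652355, -0.795859), (du/dtau, dv/dtau) = (0.956944, -0.418829); Gamma_uuu = 0.039251, Gamma_uuv = -0.089081, Gamma_uvv = 1.086405, Gamma_vuu = -0.914891, Gamma_vuv = -0.432466, Gamma_vvv = -1.532276; k4 = (0.956944, -0.418829, -0.297925, 0.759931)
  Y <- Y + (h/6)(k1 + 2k2 + 2k3 + k4): u = -0.6524, v = -0.7958, du/dtau = 0.9570, dv/dtau = -0.4189
step 3:
  k1: at (u, v) = (-0.652384, -0.795846), (du/dtau, dv/dtau) = (0.956957, -0.418867); Gamma_uuu = 0.039306, Gamma_uuv = -0.089064, Gamma_uvv = 1.086461, Gamma_vuu = -0.914898, Gamma_vuv = -0.432485, Gamma_vvv = -1.532325; k1 = (0.956957, -0.418867, -0.298015, 0.759966)
  k2: at (u, v) = (-0.628460, -0.806317), (du/dtau, dv/dtau) = (0.949507, -0.399868); Gamma_uuu = -0.006228, Gamma_uuv = -0.102088, Gamma_uvv = 1.041417, Gamma_vuu = -0.910117, Gamma_vuv = -0.417764, Gamma_vvv = -1.492304; k2 = (0.949507, -0.399868, -0.238423, 0.741908)
  k3: at (u, v) = (-0.628646, -0.805842), (du/dtau, dv/dtau) = (0.950997, -0.400319); Gamma_uuu = -0.005594, Gamma_uuv = -0.101936, Gamma_uvv = 1.041848, Gamma_vuu = -0.910604, Gamma_vuv = -0.417984, Gamma_vvv = -1.493282; k3 = (0.950997, -0.400319, -0.239517, 0.744597)
  k4: at (u, v) = (-0.604834, -0.815862), (du/dtau, dv/dtau) = (0.944981, -0.381637); Gamma_uuu = -0.051037, Gamma_uuv = -0.114034, Gamma_uvv = 0.999247, Gamma_vuu = -0.907184, Gamma_vuv = -0.403803, Gamma_vvv = -1.455314; k4 = (0.944981, -0.381637, -0.182212, 0.730813)
  Y <- Y + (h/6)(k1 + 2k2 + 2k3 + k4): u = -0.6049, v = -0.8159, du/dtau = 0.9450, dv/dtau = -0.3817
step 4:
  k1: at (u, v) = (-0.604859, -0.815853), (du/dtau, dv/dtau) = (0.944990, -0.381669); Gamma_uuu = -0.050990, Gamma_uuv = -0.114022, Gamma_uvv = 0.999291, Gamma_vuu = -0.907185, Gamma_vuv = -0.403818, Gamma_vvv = -1.455351; k1 = (0.944990, -0.381669, -0.182283, 0.730831)
  k2: at (u, v) = (-0.581235, -0.825395), (du/dtau, dv/dtau) = (0.940432, -0.363398); Gamma_uuu = -0.096345, Gamma_uuv = -0.125202, Gamma_uvv = 0.958991, Gamma_vuu = -0.905118, Gamma_vuv = -0.390145, Gamma_vvv = -1.419440; k2 = (0.940432, -0.363398, -0.127010, 0.721282)
  k3: at (u, v) = (-0.581349, -0.824938), (du/dtau, dv/dtau) = (0.941814, -0.363637); Gamma_uuu = -0.095865, Gamma_uuv = -0.125104, Gamma_uvv = 0.959169, Gamma_vuu = -0.905582, Gamma_vuv = -0.390290, Gamma_vvv = -1.420271; k3 = (0.941814, -0.363637, -0.127490, 0.723737)
  k4: at (u, v) = (-0.557769, -0.834035), (du/dtau, dv/dtau) = (0.938615, -0.345482); Gamma_uuu = -0.141559, Gamma_uuv = -0.135476, Gamma_uvv = 0.920552, Gamma_vuu = -0.904857, Gamma_vuv = -0.376944, Gamma_vvv = -1.386107; k4 = (0.938615, -0.345482, -0.073025, 0.718153)
  Y <- Y + (h/6)(k1 + 2k2 + 2k3 + k4): u = -0.5578, v = -0.8340, du/dtau = 0.9386, dv/dtau = -0.3455


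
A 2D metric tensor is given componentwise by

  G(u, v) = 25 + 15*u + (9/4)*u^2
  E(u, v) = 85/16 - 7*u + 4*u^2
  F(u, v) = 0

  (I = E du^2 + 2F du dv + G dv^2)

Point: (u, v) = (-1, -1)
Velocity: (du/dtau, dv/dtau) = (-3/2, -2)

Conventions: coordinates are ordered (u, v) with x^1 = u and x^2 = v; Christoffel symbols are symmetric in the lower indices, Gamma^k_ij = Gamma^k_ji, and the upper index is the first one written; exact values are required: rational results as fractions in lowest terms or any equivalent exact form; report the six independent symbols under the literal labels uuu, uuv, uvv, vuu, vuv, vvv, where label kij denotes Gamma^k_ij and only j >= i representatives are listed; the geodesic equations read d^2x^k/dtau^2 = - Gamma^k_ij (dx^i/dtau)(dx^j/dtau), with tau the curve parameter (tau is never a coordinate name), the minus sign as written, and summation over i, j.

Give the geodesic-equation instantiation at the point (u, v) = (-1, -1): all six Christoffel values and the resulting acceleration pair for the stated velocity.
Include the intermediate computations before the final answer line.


E = 261/16, F = 0, G = 49/4 at the point
E_u = -15, E_v = 0, F_u = 0, F_v = 0, G_u = 21/2, G_v = 0
EG - F^2 = 12789/64;  g^inv = (64/12789) * [[49/4, 0], [0, 261/16]]
first-kind symbols [ij,l] = (1/2)(d_i g_jl + d_j g_il - d_l g_ij): [uu,u] = E_u/2 = -15/2, [uu,v] = F_u - E_v/2 = 0, [uv,u] = E_v/2 = 0, [uv,v] = G_u/2 = 21/4, [vv,u] = F_v - G_u/2 = -21/4, [vv,v] = G_v/2 = 0
Gamma^u_ij = (G*[ij,u] - F*[ij,v])/(EG - F^2), Gamma^v_ij = (E*[ij,v] - F*[ij,u])/(EG - F^2)
Gamma_uuu = -40/87, Gamma_uuv = 0, Gamma_uvv = -28/87, Gamma_vuu = 0, Gamma_vuv = 3/7, Gamma_vvv = 0
d^2u/dtau^2 = -(Gamma_uuu*(-3/2)^2 + 2*Gamma_uuv*(-3/2)*(-2) + Gamma_uvv*(-2)^2) = 202/87
d^2v/dtau^2 = -(Gamma_vuu*(-3/2)^2 + 2*Gamma_vuv*(-3/2)*(-2) + Gamma_vvv*(-2)^2) = -18/7

Answer: Gamma_uuu = -40/87, Gamma_uuv = 0, Gamma_uvv = -28/87, Gamma_vuu = 0, Gamma_vuv = 3/7, Gamma_vvv = 0; accelerations (d^2u/dtau^2, d^2v/dtau^2) = (202/87, -18/7)


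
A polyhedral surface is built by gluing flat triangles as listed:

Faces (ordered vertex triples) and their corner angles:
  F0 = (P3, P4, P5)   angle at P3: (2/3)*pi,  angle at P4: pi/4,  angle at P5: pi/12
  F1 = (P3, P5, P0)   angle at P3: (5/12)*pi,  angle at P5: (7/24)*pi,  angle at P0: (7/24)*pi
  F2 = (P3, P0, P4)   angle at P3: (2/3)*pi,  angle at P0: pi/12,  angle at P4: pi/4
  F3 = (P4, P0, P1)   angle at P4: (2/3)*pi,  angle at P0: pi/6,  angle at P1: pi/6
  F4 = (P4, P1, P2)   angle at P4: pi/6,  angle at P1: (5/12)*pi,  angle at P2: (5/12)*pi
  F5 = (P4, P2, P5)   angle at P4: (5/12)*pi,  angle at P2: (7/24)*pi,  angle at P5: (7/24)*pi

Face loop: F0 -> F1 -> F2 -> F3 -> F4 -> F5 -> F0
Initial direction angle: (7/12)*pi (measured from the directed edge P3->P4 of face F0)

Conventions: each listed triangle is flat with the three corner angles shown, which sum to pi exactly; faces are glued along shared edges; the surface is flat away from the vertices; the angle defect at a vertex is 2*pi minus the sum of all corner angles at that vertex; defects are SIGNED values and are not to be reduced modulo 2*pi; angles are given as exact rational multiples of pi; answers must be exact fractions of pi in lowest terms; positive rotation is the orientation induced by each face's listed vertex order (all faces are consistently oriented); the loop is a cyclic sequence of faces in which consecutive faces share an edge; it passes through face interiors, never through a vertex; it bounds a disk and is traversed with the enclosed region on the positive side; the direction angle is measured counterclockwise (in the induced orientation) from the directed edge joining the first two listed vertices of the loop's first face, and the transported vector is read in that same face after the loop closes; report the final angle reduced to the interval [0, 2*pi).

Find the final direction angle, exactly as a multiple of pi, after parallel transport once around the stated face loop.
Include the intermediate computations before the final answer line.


enclosed vertex P3: corner angles sum to (7/4)*pi, defect = 2*pi - (7/4)*pi = pi/4
enclosed vertex P4: corner angles sum to (7/4)*pi, defect = 2*pi - (7/4)*pi = pi/4
adding the enclosed defects to the starting angle (mod 2*pi, induced orientation) gives the holonomy
final angle = (7/12)*pi + pi/2 = (13/12)*pi (mod 2*pi)

Answer: final direction angle = (13/12)*pi


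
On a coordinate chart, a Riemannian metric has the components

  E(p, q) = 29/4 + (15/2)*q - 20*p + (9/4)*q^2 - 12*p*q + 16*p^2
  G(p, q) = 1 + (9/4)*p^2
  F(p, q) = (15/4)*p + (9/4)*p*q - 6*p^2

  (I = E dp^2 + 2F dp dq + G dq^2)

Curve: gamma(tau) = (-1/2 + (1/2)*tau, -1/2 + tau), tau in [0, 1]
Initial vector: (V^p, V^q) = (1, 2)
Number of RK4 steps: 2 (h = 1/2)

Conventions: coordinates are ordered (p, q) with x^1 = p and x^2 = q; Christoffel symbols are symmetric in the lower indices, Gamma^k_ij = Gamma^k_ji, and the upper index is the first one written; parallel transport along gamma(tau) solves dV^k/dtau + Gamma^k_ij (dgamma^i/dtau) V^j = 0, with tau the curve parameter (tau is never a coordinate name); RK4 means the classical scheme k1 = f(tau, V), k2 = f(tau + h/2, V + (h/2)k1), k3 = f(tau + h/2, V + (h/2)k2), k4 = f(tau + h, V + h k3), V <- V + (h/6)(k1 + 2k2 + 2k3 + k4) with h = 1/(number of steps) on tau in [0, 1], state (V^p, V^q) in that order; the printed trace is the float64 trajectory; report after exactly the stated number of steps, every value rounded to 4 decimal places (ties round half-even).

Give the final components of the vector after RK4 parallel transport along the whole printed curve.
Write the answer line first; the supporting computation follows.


Answer: V^p = 0.7173, V^q = 2.0282

gamma'(tau) = (1/2, 1); f(tau, V)^k = -Gamma^k_ij(gamma(tau)) gamma'^i(tau) V^j; h = 1/2; intermediate values shown to 6 dp
curve data and Christoffel symbols at the stage parameters:
  tau = 0.000000: gamma = (-0.500000, -0.500000), gamma' = (0.500000, 1.000000); Gamma_ppp = -0.960000, Gamma_ppq = 0.360000, Gamma_pqq = 0.000000, Gamma_qpp = 0.192000, Gamma_qpq = -0.072000, Gamma_qqq = 0.000000
  tau = 0.250000: gamma = (-0.375000, -0.250000), gamma' = (0.500000, 1.000000); Gamma_ppp = -1.002972, Gamma_ppq = 0.376115, Gamma_pqq = 0.000000, Gamma_qpp = 0.155634, Gamma_qpq = -0.058363, Gamma_qqq = 0.000000
  tau = 0.500000: gamma = (-0.250000, 0.000000), gamma' = (0.500000, 1.000000); Gamma_ppp = -1.045508, Gamma_ppq = 0.392065, Gamma_pqq = 0.000000, Gamma_qpp = 0.112019, Gamma_qpq = -0.042007, Gamma_qqq = 0.000000
  tau = 0.750000: gamma = (-0.125000, 0.250000), gamma' = (0.500000, 1.000000); Gamma_ppp = -1.086451, Gamma_ppq = 0.407419, Gamma_pqq = 0.000000, Gamma_qpp = 0.060358, Gamma_qpq = -0.022634, Gamma_qqq = 0.000000
  tau = 1.000000: gamma = (0.000000, 0.500000), gamma' = (0.500000, 1.000000); Gamma_ppp = -1.124324, Gamma_ppq = 0.421622, Gamma_pqq = 0.000000, Gamma_qpp = 0.000000, Gamma_qpq = 0.000000, Gamma_qqq = 0.000000
step 0: V^p = 1.0000, V^q = 2.0000
step 1: k1 = (-0.240000, 0.048000), k2 = (-0.260522, 0.040426), k3 = (-0.260809, 0.040470), k4 = (-0.282386, 0.030256); V <- V + (h/6)(k1 + 2k2 + 2k3 + k4): V^p = 0.8696, V^q = 2.0200
step 2: k1 = (-0.282343, 0.030251), k2 = (-0.304526, 0.016918), k3 = (-0.304600, 0.016922), k4 = (-0.326816, 0.000000); V <- V + (h/6)(k1 + 2k2 + 2k3 + k4): V^p = 0.7173, V^q = 2.0282


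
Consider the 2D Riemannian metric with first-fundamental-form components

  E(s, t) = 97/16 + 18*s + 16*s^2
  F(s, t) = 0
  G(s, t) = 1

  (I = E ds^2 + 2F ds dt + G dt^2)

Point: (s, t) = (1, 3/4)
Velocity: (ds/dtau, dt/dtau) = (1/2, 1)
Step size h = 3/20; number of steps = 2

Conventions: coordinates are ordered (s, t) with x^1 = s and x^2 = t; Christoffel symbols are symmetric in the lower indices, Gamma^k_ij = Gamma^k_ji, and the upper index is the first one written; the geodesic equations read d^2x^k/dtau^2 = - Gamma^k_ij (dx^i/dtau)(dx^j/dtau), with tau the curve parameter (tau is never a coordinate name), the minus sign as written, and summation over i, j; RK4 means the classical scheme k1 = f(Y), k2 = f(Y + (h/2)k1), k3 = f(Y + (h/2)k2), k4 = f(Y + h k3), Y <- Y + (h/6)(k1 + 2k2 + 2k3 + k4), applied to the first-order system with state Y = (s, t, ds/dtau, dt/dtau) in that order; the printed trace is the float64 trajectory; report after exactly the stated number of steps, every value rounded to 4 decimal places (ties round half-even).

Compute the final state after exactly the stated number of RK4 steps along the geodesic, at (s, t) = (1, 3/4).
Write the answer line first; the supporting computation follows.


Answer: s = 1.1436, t = 1.0500, ds/dtau = 0.4588, dt/dtau = 1.0000

f(Y) = (ds/dtau, dt/dtau, -Gamma^s_ij Y'^i Y'^j, -Gamma^t_ij Y'^i Y'^j) with the Gammas evaluated at the stage position; h = 0.150000; intermediate values shown to 6 dp
step 0: s = 1.0000, t = 0.7500, ds/dtau = 0.5000, dt/dtau = 1.0000
step 1:
  k1: at (s, t) = (1.000000, 0.750000), (ds/dtau, dt/dtau) = (0.500000, 1.000000); Gamma_sss = 0.624025, Gamma_sst = 0.000000, Gamma_stt = 0.000000, Gamma_tss = 0.000000, Gamma_tst = 0.000000, Gamma_ttt = 0.000000; k1 = (0.500000, 1.000000, -0.156006, 0.000000)
  k2: at (s, t) = (1.037500, 0.825000), (ds/dtau, dt/dtau) = (0.488300, 1.000000); Gamma_sss = 0.610105, Gamma_sst = 0.000000, Gamma_stt = 0.000000, Gamma_tss = 0.000000, Gamma_tst = 0.000000, Gamma_ttt = 0.000000; k2 = (0.488300, 1.000000, -0.145471, 0.000000)
  k3: at (s, t) = (1.036622, 0.825000), (ds/dtau, dt/dtau) = (0.489090, 1.000000); Gamma_sss = 0.610424, Gamma_sst = 0.000000, Gamma_stt = 0.000000, Gamma_tss = 0.000000, Gamma_tst = 0.000000, Gamma_ttt = 0.000000; k3 = (0.489090, 1.000000, -0.146019, 0.000000)
  k4: at (s, t) = (1.073363, 0.900000), (ds/dtau, dt/dtau) = (0.478097, 1.000000); Gamma_sss = 0.597347, Gamma_sst = 0.000000, Gamma_stt = 0.000000, Gamma_tss = 0.000000, Gamma_tst = 0.000000, Gamma_ttt = 0.000000; k4 = (0.478097, 1.000000, -0.136540, 0.000000)
  Y <- Y + (h/6)(k1 + 2k2 + 2k3 + k4): s = 1.0733, t = 0.9000, ds/dtau = 0.4781, dt/dtau = 1.0000
step 2:
  k1: at (s, t) = (1.073322, 0.900000), (ds/dtau, dt/dtau) = (0.478112, 1.000000); Gamma_sss = 0.597361, Gamma_sst = 0.000000, Gamma_stt = 0.000000, Gamma_tss = 0.000000, Gamma_tst = 0.000000, Gamma_ttt = 0.000000; k1 = (0.478112, 1.000000, -0.136551, 0.000000)
  k2: at (s, t) = (1.109180, 0.975000), (ds/dtau, dt/dtau) = (0.467871, 1.000000); Gamma_sss = 0.585114, Gamma_sst = 0.000000, Gamma_stt = 0.000000, Gamma_tss = 0.000000, Gamma_tst = 0.000000, Gamma_ttt = 0.000000; k2 = (0.467871, 1.000000, -0.128083, 0.000000)
  k3: at (s, t) = (1.108412, 0.975000), (ds/dtau, dt/dtau) = (0.468506, 1.000000); Gamma_sss = 0.585371, Gamma_sst = 0.000000, Gamma_stt = 0.000000, Gamma_tss = 0.000000, Gamma_tst = 0.000000, Gamma_ttt = 0.000000; k3 = (0.468506, 1.000000, -0.128488, 0.000000)
  k4: at (s, t) = (1.143598, 1.050000), (ds/dtau, dt/dtau) = (0.458839, 1.000000); Gamma_sss = 0.573812, Gamma_sst = 0.000000, Gamma_stt = 0.000000, Gamma_tss = 0.000000, Gamma_tst = 0.000000, Gamma_ttt = 0.000000; k4 = (0.458839, 1.000000, -0.120806, 0.000000)
  Y <- Y + (h/6)(k1 + 2k2 + 2k3 + k4): s = 1.1436, t = 1.0500, ds/dtau = 0.4588, dt/dtau = 1.0000


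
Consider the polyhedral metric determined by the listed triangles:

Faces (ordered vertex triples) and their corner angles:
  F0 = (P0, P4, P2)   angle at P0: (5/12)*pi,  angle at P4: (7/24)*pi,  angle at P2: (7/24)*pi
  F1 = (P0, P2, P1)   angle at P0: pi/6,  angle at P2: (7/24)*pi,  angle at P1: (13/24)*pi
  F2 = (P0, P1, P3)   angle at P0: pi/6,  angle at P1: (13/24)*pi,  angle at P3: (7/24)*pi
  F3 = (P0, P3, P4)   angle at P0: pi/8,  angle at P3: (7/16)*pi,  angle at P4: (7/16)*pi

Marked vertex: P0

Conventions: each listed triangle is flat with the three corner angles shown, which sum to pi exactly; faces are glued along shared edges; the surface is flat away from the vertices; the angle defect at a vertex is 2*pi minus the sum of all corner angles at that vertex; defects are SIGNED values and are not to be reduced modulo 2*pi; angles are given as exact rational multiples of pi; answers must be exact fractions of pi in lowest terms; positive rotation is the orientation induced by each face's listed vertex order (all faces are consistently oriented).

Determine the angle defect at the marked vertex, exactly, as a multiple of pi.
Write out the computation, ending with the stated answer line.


Sum of corner angles at P0: (7/8)*pi
defect = 2*pi - (7/8)*pi

Answer: defect(P0) = (9/8)*pi


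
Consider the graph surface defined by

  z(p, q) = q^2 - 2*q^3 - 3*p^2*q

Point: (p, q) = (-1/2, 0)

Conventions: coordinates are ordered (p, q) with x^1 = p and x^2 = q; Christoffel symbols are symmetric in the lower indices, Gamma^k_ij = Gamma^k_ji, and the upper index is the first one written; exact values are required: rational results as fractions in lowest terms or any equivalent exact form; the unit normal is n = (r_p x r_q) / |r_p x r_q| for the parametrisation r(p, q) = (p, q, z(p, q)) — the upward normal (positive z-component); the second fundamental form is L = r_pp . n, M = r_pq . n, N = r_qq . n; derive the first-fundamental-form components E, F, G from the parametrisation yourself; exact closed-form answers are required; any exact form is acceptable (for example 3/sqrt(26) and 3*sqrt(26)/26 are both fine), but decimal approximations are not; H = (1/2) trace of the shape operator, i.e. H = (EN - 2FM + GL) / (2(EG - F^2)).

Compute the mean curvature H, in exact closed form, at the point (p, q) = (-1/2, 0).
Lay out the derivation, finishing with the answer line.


z_p = 0, z_q = -3/4, z_pp = 0, z_pq = 3, z_qq = 2
E = 1, F = 0, G = 25/16; answer radicand W^2 = 25/16
unnormalised second-form numerators: l = 0, m = 3, n = 2; L = l/sqrt(25/16), and similarly M = m/sqrt(W^2), N = n/sqrt(W^2)
H = (E*n - 2*F*m + G*l) / (2*(EG - F^2)*sqrt(W^2)); E*n - 2*F*m + G*l = 2, EG - F^2 = 25/16, so H = (16/25)/sqrt(25/16)

Answer: H = 64/125


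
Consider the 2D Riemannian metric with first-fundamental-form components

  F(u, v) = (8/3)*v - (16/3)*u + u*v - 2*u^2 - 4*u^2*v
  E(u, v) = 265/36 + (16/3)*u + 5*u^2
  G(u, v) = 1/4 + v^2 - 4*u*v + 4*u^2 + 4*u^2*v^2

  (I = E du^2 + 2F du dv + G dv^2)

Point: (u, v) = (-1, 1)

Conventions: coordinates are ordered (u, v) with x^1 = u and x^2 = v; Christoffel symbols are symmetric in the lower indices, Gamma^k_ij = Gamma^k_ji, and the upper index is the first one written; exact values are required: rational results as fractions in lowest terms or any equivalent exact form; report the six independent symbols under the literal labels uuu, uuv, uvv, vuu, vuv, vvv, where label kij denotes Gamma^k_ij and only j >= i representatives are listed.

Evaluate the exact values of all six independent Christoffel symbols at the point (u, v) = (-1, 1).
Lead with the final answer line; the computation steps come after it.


Answer: Gamma_uuu = -5556/13265, Gamma_uuv = 288/2653, Gamma_uvv = 2724/2653, Gamma_vuu = 24284/39795, Gamma_vuv = -2024/2653, Gamma_vvv = 1196/2653

E = 253/36, F = 1, G = 53/4 at the point
E_u = -14/3, E_v = 0, F_u = 23/3, F_v = -7/3, G_u = -20, G_v = 14
EG - F^2 = 13265/144;  g^inv = (144/13265) * [[53/4, -1], [-1, 253/36]]
first-kind symbols [ij,l] = (1/2)(d_i g_jl + d_j g_il - d_l g_ij): [uu,u] = E_u/2 = -7/3, [uu,v] = F_u - E_v/2 = 23/3, [uv,u] = E_v/2 = 0, [uv,v] = G_u/2 = -10, [vv,u] = F_v - G_u/2 = 23/3, [vv,v] = G_v/2 = 7
Gamma^u_ij = (G*[ij,u] - F*[ij,v])/(EG - F^2), Gamma^v_ij = (E*[ij,v] - F*[ij,u])/(EG - F^2)


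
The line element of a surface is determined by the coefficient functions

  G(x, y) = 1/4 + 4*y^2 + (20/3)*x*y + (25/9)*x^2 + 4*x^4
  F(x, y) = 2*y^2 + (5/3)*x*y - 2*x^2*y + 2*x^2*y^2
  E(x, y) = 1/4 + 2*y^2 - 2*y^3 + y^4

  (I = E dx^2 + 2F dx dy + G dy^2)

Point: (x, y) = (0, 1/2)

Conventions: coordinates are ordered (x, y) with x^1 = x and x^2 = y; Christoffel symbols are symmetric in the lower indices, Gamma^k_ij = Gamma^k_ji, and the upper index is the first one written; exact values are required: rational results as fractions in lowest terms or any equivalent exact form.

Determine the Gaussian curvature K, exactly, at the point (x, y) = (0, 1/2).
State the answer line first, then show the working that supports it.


Answer: K = -32/841

E = 9/16, F = 1/2, G = 5/4, EG - F^2 = 29/64 at the point
E_x = 0, E_y = 1, F_x = 5/6, F_y = 2, G_x = 10/3, G_y = 4
E_yy = 1, F_xy = 5/3, G_xx = 50/9
Using the Brioschi determinant formula for K from the metric derivatives:
M1 = [[-E_yy/2 + F_xy - G_xx/2, E_x/2, F_x - E_y/2], [F_y - G_x/2, E, F], [G_y/2, F, G]] = [[-29/18, 0, 1/3], [1/3, 9/16, 1/2], [2, 1/2, 5/4]]; det M1 = -403/384
M2 = [[0, E_y/2, G_x/2], [E_y/2, E, F], [G_x/2, F, G]] = [[0, 1/2, 5/3], [1/2, 9/16, 1/2], [5/3, 1/2, 5/4]]; det M2 = -25/24
det M1 - det M2 = -1/128; K = -1/128 / (29/64)^2 = -32/841


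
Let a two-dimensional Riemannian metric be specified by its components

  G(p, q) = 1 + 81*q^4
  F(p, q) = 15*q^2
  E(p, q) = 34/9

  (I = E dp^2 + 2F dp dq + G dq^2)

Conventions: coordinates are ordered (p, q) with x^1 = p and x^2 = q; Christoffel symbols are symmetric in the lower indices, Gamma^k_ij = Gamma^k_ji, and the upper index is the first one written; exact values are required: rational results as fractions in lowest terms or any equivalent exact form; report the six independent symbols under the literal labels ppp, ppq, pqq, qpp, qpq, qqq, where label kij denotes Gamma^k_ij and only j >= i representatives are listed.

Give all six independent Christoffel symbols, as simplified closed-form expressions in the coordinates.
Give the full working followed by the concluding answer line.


E = 34/9; F = 15*q^2; G = 1 + 81*q^4
Gamma^k_ij = (1/2) g^{kl} (d_i g_jl + d_j g_il - d_l g_ij), with g^inv = (1/(EG-F^2)) [[G, -F], [-F, E]]
first partials: E_p = 0, E_q = 0, F_p = 0, F_q = 30*q, G_p = 0, G_q = 324*q^3
D = EG - F^2 = 34/9 + 81*q^4
expanded: Gamma^p_pp = (G E_p - 2F F_p + F E_q)/(2D), Gamma^p_pq = (G E_q - F G_p)/(2D), Gamma^p_qq = (2G F_q - G G_p - F G_q)/(2D), Gamma^q_pp = (2E F_p - E E_q - F E_p)/(2D), Gamma^q_pq = (E G_p - F E_q)/(2D), Gamma^q_qq = (E G_q - 2F F_q + F G_p)/(2D); substitute and cancel common factors

Answer: Gamma_ppp = 0, Gamma_ppq = 0, Gamma_pqq = 270*q/(729*q^4 + 34), Gamma_qpp = 0, Gamma_qpq = 0, Gamma_qqq = 1458*q^3/(729*q^4 + 34)


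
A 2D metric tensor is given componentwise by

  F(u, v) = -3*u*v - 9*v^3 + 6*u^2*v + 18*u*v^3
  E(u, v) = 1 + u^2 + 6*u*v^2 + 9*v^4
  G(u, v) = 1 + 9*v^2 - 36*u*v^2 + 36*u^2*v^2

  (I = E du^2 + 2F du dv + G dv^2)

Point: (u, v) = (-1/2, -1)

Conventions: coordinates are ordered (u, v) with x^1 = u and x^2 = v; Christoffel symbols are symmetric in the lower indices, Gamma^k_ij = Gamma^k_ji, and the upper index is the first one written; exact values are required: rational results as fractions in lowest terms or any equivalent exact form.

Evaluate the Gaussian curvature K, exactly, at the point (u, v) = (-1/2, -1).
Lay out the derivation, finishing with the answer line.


E = 29/4, F = 15, G = 37, EG - F^2 = 173/4 at the point
E_u = 5, E_v = -30, F_u = -9, F_v = -51, G_u = -72, G_v = -72
E_vv = 102, F_uv = 45, G_uu = 72
K follows from Brioschi's formula, (det M1 - det M2)/(EG - F^2)^2.
M1 = [[-E_vv/2 + F_uv - G_uu/2, E_u/2, F_u - E_v/2], [F_v - G_u/2, E, F], [G_v/2, F, G]] = [[-42, 5/2, 6], [-15, 29/4, 15], [-36, 15, 37]]; det M1 = -1563
M2 = [[0, E_v/2, G_u/2], [E_v/2, E, F], [G_u/2, F, G]] = [[0, -15, -36], [-15, 29/4, 15], [-36, 15, 37]]; det M2 = -1521
det M1 - det M2 = -42; K = -42 / (173/4)^2 = -672/29929

Answer: K = -672/29929


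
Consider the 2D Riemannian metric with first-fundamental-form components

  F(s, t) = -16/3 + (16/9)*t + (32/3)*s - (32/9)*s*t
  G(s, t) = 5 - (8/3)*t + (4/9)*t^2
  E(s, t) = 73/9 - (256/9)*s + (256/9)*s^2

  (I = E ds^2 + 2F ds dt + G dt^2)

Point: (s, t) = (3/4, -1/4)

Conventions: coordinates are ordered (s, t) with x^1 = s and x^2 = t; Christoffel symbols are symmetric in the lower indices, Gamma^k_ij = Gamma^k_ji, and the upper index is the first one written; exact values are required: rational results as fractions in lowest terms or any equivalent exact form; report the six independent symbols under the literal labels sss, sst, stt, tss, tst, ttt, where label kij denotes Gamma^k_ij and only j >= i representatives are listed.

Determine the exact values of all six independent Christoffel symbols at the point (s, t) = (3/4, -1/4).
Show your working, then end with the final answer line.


E = 25/9, F = 26/9, G = 205/36 at the point
E_s = 128/9, E_t = 0, F_s = 104/9, F_t = -8/9, G_s = 0, G_t = -26/9
EG - F^2 = 269/36;  g^inv = (36/269) * [[205/36, -26/9], [-26/9, 25/9]]
first-kind symbols [ij,l] = (1/2)(d_i g_jl + d_j g_il - d_l g_ij): [ss,s] = E_s/2 = 64/9, [ss,t] = F_s - E_t/2 = 104/9, [st,s] = E_t/2 = 0, [st,t] = G_s/2 = 0, [tt,s] = F_t - G_s/2 = -8/9, [tt,t] = G_t/2 = -13/9
Gamma^s_ij = (G*[ij,s] - F*[ij,t])/(EG - F^2), Gamma^t_ij = (E*[ij,t] - F*[ij,s])/(EG - F^2)

Answer: Gamma_sss = 256/269, Gamma_sst = 0, Gamma_stt = -32/269, Gamma_tss = 416/269, Gamma_tst = 0, Gamma_ttt = -52/269


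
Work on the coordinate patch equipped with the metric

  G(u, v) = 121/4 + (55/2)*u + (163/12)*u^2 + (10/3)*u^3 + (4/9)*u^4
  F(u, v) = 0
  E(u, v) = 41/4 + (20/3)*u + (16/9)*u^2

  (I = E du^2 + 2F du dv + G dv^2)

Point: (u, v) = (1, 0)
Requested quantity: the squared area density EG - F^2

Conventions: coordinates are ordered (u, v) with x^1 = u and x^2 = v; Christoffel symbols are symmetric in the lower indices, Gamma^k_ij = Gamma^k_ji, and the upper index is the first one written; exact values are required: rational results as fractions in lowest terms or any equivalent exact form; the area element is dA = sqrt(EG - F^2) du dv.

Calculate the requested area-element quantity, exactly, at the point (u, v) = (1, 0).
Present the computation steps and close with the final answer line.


E = 673/36, F = 0, G = 676/9; EG - F^2 = 113737/81

Answer: EG - F^2 = 113737/81


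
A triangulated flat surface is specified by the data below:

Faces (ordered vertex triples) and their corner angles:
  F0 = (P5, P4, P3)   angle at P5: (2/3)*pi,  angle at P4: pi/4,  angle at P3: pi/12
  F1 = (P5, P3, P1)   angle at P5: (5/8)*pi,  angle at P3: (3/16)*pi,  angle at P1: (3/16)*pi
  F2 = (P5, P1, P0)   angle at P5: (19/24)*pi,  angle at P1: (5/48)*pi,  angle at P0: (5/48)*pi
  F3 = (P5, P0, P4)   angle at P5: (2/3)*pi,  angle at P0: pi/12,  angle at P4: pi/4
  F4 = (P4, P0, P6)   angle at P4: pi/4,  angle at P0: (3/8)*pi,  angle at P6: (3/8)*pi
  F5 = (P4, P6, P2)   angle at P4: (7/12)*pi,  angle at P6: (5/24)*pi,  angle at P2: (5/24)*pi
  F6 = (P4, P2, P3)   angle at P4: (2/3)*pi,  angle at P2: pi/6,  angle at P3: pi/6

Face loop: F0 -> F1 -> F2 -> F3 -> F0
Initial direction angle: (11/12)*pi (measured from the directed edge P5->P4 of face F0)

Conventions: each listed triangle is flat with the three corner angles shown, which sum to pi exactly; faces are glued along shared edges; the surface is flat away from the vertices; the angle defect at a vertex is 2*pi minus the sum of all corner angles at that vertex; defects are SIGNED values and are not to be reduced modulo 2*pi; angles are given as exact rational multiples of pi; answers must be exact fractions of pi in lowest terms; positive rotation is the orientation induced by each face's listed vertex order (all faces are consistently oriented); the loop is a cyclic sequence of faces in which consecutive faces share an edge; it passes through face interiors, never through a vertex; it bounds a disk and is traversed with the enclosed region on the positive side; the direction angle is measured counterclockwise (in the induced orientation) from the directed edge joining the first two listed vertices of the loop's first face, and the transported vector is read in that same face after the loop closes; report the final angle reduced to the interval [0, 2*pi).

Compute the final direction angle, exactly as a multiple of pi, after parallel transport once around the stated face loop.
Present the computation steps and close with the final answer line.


enclosed vertex P5: corner angles sum to (11/4)*pi, defect = 2*pi - (11/4)*pi = (-3/4)*pi
holonomy = initial angle + sum of enclosed defects (mod 2*pi), positive in the induced orientation
final angle = (11/12)*pi - (3/4)*pi = pi/6 (mod 2*pi)

Answer: final direction angle = pi/6


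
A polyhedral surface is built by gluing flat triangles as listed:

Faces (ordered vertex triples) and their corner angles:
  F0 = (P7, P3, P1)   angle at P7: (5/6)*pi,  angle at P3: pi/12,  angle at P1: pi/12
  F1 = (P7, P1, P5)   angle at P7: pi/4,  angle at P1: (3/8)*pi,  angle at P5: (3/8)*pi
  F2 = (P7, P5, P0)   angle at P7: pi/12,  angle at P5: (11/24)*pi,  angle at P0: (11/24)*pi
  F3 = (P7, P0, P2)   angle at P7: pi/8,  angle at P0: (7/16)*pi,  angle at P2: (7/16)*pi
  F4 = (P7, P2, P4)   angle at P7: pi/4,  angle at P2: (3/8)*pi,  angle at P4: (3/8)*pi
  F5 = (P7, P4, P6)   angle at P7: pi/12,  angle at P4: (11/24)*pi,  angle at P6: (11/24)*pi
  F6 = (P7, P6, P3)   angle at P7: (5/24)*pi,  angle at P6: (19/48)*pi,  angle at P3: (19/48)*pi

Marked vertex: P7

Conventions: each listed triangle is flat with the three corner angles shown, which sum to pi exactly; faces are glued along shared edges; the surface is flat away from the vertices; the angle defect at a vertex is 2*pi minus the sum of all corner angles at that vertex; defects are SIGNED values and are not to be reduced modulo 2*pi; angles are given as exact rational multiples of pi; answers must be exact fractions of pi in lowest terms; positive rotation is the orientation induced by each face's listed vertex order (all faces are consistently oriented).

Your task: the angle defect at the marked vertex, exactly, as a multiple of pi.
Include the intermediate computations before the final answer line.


Sum of corner angles at P7: (11/6)*pi
defect = 2*pi - (11/6)*pi

Answer: defect(P7) = pi/6


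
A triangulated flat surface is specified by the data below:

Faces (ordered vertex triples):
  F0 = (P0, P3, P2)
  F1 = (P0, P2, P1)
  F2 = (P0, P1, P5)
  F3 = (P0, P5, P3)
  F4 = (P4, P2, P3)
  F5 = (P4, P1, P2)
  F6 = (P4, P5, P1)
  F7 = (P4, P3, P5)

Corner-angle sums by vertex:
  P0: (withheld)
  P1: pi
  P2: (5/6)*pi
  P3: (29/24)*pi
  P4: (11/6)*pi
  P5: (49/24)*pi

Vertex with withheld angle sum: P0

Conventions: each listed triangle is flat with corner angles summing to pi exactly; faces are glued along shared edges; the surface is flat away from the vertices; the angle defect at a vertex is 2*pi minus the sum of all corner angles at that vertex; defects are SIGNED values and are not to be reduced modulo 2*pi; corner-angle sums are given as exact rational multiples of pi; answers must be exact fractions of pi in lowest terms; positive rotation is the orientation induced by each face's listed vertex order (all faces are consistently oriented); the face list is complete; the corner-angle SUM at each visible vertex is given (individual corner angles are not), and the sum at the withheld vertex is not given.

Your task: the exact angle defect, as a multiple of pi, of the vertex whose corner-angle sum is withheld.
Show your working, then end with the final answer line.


V = 6, E = 12, F = 8; chi = V - E + F = 2
Gauss-Bonnet: total defect = 2*pi*chi = 4*pi; visible defects sum to (37/12)*pi

Answer: defect(P0) = (11/12)*pi


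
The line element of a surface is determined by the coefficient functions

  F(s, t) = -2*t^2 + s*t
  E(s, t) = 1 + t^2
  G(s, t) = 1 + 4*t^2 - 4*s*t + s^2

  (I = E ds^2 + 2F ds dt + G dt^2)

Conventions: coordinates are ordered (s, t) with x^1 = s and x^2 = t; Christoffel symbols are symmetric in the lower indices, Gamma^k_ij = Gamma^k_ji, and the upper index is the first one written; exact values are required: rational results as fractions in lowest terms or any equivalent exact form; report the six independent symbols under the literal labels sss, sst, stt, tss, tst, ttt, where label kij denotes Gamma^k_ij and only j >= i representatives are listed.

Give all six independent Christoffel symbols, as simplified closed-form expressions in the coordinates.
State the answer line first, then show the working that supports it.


Answer: Gamma_sss = 0, Gamma_sst = t/(s^2 - 4*s*t + 5*t^2 + 1), Gamma_stt = -2*t/(s^2 - 4*s*t + 5*t^2 + 1), Gamma_tss = 0, Gamma_tst = (s - 2*t)/(s^2 - 4*s*t + 5*t^2 + 1), Gamma_ttt = (-2*s + 4*t)/(s^2 - 4*s*t + 5*t^2 + 1)

E = 1 + t^2; F = -2*t^2 + s*t; G = 1 + 4*t^2 - 4*s*t + s^2
Gamma^k_ij = (1/2) g^{kl} (d_i g_jl + d_j g_il - d_l g_ij), with g^inv = (1/(EG-F^2)) [[G, -F], [-F, E]]
first partials: E_s = 0, E_t = 2*t, F_s = t, F_t = -4*t + s, G_s = -4*t + 2*s, G_t = 8*t - 4*s
D = EG - F^2 = 1 + 5*t^2 - 4*s*t + s^2
expanded: Gamma^s_ss = (G E_s - 2F F_s + F E_t)/(2D), Gamma^s_st = (G E_t - F G_s)/(2D), Gamma^s_tt = (2G F_t - G G_s - F G_t)/(2D), Gamma^t_ss = (2E F_s - E E_t - F E_s)/(2D), Gamma^t_st = (E G_s - F E_t)/(2D), Gamma^t_tt = (E G_t - 2F F_t + F G_s)/(2D); substitute and cancel common factors
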